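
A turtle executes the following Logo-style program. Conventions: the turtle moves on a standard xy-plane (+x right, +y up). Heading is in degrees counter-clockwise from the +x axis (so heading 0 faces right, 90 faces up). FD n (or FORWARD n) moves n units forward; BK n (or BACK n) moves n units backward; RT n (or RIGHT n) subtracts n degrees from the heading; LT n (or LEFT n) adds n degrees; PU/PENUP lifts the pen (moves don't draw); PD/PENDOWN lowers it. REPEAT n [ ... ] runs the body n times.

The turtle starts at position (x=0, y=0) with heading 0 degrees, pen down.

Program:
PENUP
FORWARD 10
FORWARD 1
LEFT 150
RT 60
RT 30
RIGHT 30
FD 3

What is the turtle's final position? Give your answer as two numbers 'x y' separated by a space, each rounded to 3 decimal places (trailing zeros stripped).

Executing turtle program step by step:
Start: pos=(0,0), heading=0, pen down
PU: pen up
FD 10: (0,0) -> (10,0) [heading=0, move]
FD 1: (10,0) -> (11,0) [heading=0, move]
LT 150: heading 0 -> 150
RT 60: heading 150 -> 90
RT 30: heading 90 -> 60
RT 30: heading 60 -> 30
FD 3: (11,0) -> (13.598,1.5) [heading=30, move]
Final: pos=(13.598,1.5), heading=30, 0 segment(s) drawn

Answer: 13.598 1.5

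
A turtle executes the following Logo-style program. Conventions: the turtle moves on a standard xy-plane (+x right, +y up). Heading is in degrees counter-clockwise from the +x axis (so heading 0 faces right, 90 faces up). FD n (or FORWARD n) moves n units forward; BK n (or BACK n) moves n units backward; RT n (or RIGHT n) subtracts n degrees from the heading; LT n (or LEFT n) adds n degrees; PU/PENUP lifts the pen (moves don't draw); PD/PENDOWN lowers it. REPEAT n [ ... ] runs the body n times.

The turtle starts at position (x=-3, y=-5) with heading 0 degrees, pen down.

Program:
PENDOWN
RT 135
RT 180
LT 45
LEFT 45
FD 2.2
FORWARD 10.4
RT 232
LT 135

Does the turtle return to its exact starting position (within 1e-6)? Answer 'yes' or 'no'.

Executing turtle program step by step:
Start: pos=(-3,-5), heading=0, pen down
PD: pen down
RT 135: heading 0 -> 225
RT 180: heading 225 -> 45
LT 45: heading 45 -> 90
LT 45: heading 90 -> 135
FD 2.2: (-3,-5) -> (-4.556,-3.444) [heading=135, draw]
FD 10.4: (-4.556,-3.444) -> (-11.91,3.91) [heading=135, draw]
RT 232: heading 135 -> 263
LT 135: heading 263 -> 38
Final: pos=(-11.91,3.91), heading=38, 2 segment(s) drawn

Start position: (-3, -5)
Final position: (-11.91, 3.91)
Distance = 12.6; >= 1e-6 -> NOT closed

Answer: no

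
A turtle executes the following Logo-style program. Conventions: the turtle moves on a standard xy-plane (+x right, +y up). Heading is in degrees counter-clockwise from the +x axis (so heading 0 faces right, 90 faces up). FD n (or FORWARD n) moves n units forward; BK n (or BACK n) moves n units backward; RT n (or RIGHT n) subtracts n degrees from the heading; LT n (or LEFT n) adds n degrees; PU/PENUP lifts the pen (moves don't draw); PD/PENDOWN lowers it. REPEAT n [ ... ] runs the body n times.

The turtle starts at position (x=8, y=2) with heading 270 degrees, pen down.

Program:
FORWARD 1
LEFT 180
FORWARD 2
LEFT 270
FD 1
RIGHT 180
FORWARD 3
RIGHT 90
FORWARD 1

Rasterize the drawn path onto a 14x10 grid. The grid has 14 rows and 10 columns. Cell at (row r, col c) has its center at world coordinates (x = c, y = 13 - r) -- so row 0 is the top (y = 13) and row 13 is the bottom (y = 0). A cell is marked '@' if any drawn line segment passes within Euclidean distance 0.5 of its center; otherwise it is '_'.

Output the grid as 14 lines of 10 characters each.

Answer: __________
__________
__________
__________
__________
__________
__________
__________
__________
______@___
______@@@@
________@_
________@_
__________

Derivation:
Segment 0: (8,2) -> (8,1)
Segment 1: (8,1) -> (8,3)
Segment 2: (8,3) -> (9,3)
Segment 3: (9,3) -> (6,3)
Segment 4: (6,3) -> (6,4)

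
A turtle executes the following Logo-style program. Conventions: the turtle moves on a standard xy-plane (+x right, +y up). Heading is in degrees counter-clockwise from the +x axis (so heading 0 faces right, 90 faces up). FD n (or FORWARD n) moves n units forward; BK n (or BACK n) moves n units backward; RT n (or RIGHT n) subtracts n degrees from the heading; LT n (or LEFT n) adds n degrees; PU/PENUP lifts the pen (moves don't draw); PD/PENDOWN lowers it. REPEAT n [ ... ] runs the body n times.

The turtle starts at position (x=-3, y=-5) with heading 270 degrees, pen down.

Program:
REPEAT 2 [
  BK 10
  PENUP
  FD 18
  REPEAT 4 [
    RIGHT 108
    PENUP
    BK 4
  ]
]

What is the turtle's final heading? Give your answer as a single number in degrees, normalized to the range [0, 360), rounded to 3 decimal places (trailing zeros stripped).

Executing turtle program step by step:
Start: pos=(-3,-5), heading=270, pen down
REPEAT 2 [
  -- iteration 1/2 --
  BK 10: (-3,-5) -> (-3,5) [heading=270, draw]
  PU: pen up
  FD 18: (-3,5) -> (-3,-13) [heading=270, move]
  REPEAT 4 [
    -- iteration 1/4 --
    RT 108: heading 270 -> 162
    PU: pen up
    BK 4: (-3,-13) -> (0.804,-14.236) [heading=162, move]
    -- iteration 2/4 --
    RT 108: heading 162 -> 54
    PU: pen up
    BK 4: (0.804,-14.236) -> (-1.547,-17.472) [heading=54, move]
    -- iteration 3/4 --
    RT 108: heading 54 -> 306
    PU: pen up
    BK 4: (-1.547,-17.472) -> (-3.898,-14.236) [heading=306, move]
    -- iteration 4/4 --
    RT 108: heading 306 -> 198
    PU: pen up
    BK 4: (-3.898,-14.236) -> (-0.094,-13) [heading=198, move]
  ]
  -- iteration 2/2 --
  BK 10: (-0.094,-13) -> (9.417,-9.91) [heading=198, move]
  PU: pen up
  FD 18: (9.417,-9.91) -> (-7.702,-15.472) [heading=198, move]
  REPEAT 4 [
    -- iteration 1/4 --
    RT 108: heading 198 -> 90
    PU: pen up
    BK 4: (-7.702,-15.472) -> (-7.702,-19.472) [heading=90, move]
    -- iteration 2/4 --
    RT 108: heading 90 -> 342
    PU: pen up
    BK 4: (-7.702,-19.472) -> (-11.507,-18.236) [heading=342, move]
    -- iteration 3/4 --
    RT 108: heading 342 -> 234
    PU: pen up
    BK 4: (-11.507,-18.236) -> (-9.155,-15) [heading=234, move]
    -- iteration 4/4 --
    RT 108: heading 234 -> 126
    PU: pen up
    BK 4: (-9.155,-15) -> (-6.804,-18.236) [heading=126, move]
  ]
]
Final: pos=(-6.804,-18.236), heading=126, 1 segment(s) drawn

Answer: 126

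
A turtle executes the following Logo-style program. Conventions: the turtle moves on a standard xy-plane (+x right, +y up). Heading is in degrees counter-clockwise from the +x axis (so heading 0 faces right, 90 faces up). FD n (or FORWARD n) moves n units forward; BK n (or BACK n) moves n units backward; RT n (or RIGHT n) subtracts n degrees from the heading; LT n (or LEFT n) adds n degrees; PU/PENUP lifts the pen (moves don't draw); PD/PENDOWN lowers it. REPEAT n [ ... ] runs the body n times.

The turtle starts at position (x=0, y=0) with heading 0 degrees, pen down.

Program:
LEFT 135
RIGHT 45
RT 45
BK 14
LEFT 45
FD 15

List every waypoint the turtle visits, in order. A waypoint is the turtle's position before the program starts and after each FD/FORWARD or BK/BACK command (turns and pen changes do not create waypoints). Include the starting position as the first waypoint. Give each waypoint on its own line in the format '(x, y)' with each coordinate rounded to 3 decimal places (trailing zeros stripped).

Answer: (0, 0)
(-9.899, -9.899)
(-9.899, 5.101)

Derivation:
Executing turtle program step by step:
Start: pos=(0,0), heading=0, pen down
LT 135: heading 0 -> 135
RT 45: heading 135 -> 90
RT 45: heading 90 -> 45
BK 14: (0,0) -> (-9.899,-9.899) [heading=45, draw]
LT 45: heading 45 -> 90
FD 15: (-9.899,-9.899) -> (-9.899,5.101) [heading=90, draw]
Final: pos=(-9.899,5.101), heading=90, 2 segment(s) drawn
Waypoints (3 total):
(0, 0)
(-9.899, -9.899)
(-9.899, 5.101)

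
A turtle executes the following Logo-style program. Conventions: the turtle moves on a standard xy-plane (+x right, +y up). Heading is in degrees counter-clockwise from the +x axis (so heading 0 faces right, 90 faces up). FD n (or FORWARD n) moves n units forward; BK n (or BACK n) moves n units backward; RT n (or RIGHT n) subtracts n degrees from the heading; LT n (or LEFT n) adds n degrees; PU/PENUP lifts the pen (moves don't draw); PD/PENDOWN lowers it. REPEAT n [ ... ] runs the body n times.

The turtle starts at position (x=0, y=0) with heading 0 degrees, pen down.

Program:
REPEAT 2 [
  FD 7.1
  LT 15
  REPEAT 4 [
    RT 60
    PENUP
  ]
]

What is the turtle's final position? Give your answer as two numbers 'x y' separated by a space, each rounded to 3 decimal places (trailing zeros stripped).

Executing turtle program step by step:
Start: pos=(0,0), heading=0, pen down
REPEAT 2 [
  -- iteration 1/2 --
  FD 7.1: (0,0) -> (7.1,0) [heading=0, draw]
  LT 15: heading 0 -> 15
  REPEAT 4 [
    -- iteration 1/4 --
    RT 60: heading 15 -> 315
    PU: pen up
    -- iteration 2/4 --
    RT 60: heading 315 -> 255
    PU: pen up
    -- iteration 3/4 --
    RT 60: heading 255 -> 195
    PU: pen up
    -- iteration 4/4 --
    RT 60: heading 195 -> 135
    PU: pen up
  ]
  -- iteration 2/2 --
  FD 7.1: (7.1,0) -> (2.08,5.02) [heading=135, move]
  LT 15: heading 135 -> 150
  REPEAT 4 [
    -- iteration 1/4 --
    RT 60: heading 150 -> 90
    PU: pen up
    -- iteration 2/4 --
    RT 60: heading 90 -> 30
    PU: pen up
    -- iteration 3/4 --
    RT 60: heading 30 -> 330
    PU: pen up
    -- iteration 4/4 --
    RT 60: heading 330 -> 270
    PU: pen up
  ]
]
Final: pos=(2.08,5.02), heading=270, 1 segment(s) drawn

Answer: 2.08 5.02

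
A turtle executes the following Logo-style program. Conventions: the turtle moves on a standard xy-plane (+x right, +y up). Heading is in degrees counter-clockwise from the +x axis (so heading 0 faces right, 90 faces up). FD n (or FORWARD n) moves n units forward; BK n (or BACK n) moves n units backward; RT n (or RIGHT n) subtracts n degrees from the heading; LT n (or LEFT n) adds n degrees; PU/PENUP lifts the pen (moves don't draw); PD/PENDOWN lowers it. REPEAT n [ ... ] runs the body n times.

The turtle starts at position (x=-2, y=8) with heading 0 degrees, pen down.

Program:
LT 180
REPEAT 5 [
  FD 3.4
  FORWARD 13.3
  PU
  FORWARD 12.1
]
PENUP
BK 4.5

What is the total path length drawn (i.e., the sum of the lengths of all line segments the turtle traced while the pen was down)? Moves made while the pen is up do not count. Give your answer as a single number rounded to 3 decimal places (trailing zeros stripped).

Executing turtle program step by step:
Start: pos=(-2,8), heading=0, pen down
LT 180: heading 0 -> 180
REPEAT 5 [
  -- iteration 1/5 --
  FD 3.4: (-2,8) -> (-5.4,8) [heading=180, draw]
  FD 13.3: (-5.4,8) -> (-18.7,8) [heading=180, draw]
  PU: pen up
  FD 12.1: (-18.7,8) -> (-30.8,8) [heading=180, move]
  -- iteration 2/5 --
  FD 3.4: (-30.8,8) -> (-34.2,8) [heading=180, move]
  FD 13.3: (-34.2,8) -> (-47.5,8) [heading=180, move]
  PU: pen up
  FD 12.1: (-47.5,8) -> (-59.6,8) [heading=180, move]
  -- iteration 3/5 --
  FD 3.4: (-59.6,8) -> (-63,8) [heading=180, move]
  FD 13.3: (-63,8) -> (-76.3,8) [heading=180, move]
  PU: pen up
  FD 12.1: (-76.3,8) -> (-88.4,8) [heading=180, move]
  -- iteration 4/5 --
  FD 3.4: (-88.4,8) -> (-91.8,8) [heading=180, move]
  FD 13.3: (-91.8,8) -> (-105.1,8) [heading=180, move]
  PU: pen up
  FD 12.1: (-105.1,8) -> (-117.2,8) [heading=180, move]
  -- iteration 5/5 --
  FD 3.4: (-117.2,8) -> (-120.6,8) [heading=180, move]
  FD 13.3: (-120.6,8) -> (-133.9,8) [heading=180, move]
  PU: pen up
  FD 12.1: (-133.9,8) -> (-146,8) [heading=180, move]
]
PU: pen up
BK 4.5: (-146,8) -> (-141.5,8) [heading=180, move]
Final: pos=(-141.5,8), heading=180, 2 segment(s) drawn

Segment lengths:
  seg 1: (-2,8) -> (-5.4,8), length = 3.4
  seg 2: (-5.4,8) -> (-18.7,8), length = 13.3
Total = 16.7

Answer: 16.7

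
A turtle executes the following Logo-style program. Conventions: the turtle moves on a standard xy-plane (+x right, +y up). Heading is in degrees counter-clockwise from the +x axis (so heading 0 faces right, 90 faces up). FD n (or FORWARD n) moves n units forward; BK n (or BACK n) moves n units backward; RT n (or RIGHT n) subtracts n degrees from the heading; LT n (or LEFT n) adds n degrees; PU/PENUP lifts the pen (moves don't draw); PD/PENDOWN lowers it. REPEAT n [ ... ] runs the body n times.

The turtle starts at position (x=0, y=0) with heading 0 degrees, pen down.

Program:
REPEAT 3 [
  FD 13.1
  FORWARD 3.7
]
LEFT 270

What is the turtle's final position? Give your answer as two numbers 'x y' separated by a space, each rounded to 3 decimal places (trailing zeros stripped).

Executing turtle program step by step:
Start: pos=(0,0), heading=0, pen down
REPEAT 3 [
  -- iteration 1/3 --
  FD 13.1: (0,0) -> (13.1,0) [heading=0, draw]
  FD 3.7: (13.1,0) -> (16.8,0) [heading=0, draw]
  -- iteration 2/3 --
  FD 13.1: (16.8,0) -> (29.9,0) [heading=0, draw]
  FD 3.7: (29.9,0) -> (33.6,0) [heading=0, draw]
  -- iteration 3/3 --
  FD 13.1: (33.6,0) -> (46.7,0) [heading=0, draw]
  FD 3.7: (46.7,0) -> (50.4,0) [heading=0, draw]
]
LT 270: heading 0 -> 270
Final: pos=(50.4,0), heading=270, 6 segment(s) drawn

Answer: 50.4 0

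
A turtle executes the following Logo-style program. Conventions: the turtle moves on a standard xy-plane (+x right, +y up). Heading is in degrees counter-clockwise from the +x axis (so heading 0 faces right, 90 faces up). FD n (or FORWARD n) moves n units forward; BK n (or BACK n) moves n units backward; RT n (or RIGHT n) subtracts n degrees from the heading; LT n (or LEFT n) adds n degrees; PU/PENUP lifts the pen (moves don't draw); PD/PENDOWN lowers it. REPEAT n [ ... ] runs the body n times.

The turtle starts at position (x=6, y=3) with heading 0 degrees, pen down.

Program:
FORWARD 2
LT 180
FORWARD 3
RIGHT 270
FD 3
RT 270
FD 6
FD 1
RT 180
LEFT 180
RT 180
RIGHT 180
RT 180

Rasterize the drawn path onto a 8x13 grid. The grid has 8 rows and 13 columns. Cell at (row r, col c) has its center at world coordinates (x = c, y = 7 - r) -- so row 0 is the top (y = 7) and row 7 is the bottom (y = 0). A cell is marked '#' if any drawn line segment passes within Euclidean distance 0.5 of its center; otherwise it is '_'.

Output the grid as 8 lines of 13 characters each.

Answer: _____________
_____________
_____________
_____________
_____####____
_____#_______
_____#_______
_____########

Derivation:
Segment 0: (6,3) -> (8,3)
Segment 1: (8,3) -> (5,3)
Segment 2: (5,3) -> (5,0)
Segment 3: (5,0) -> (11,0)
Segment 4: (11,0) -> (12,0)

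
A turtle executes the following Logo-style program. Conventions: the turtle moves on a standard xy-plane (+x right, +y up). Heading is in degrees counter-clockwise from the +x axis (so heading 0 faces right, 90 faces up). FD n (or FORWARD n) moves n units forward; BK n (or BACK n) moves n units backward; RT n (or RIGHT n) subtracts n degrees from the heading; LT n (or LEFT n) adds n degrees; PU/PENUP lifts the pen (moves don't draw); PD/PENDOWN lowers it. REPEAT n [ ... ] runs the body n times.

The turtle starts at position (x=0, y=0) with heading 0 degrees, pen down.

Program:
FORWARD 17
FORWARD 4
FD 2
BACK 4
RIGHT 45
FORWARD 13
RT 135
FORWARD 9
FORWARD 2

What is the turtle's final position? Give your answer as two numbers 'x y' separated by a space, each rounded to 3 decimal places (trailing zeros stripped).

Executing turtle program step by step:
Start: pos=(0,0), heading=0, pen down
FD 17: (0,0) -> (17,0) [heading=0, draw]
FD 4: (17,0) -> (21,0) [heading=0, draw]
FD 2: (21,0) -> (23,0) [heading=0, draw]
BK 4: (23,0) -> (19,0) [heading=0, draw]
RT 45: heading 0 -> 315
FD 13: (19,0) -> (28.192,-9.192) [heading=315, draw]
RT 135: heading 315 -> 180
FD 9: (28.192,-9.192) -> (19.192,-9.192) [heading=180, draw]
FD 2: (19.192,-9.192) -> (17.192,-9.192) [heading=180, draw]
Final: pos=(17.192,-9.192), heading=180, 7 segment(s) drawn

Answer: 17.192 -9.192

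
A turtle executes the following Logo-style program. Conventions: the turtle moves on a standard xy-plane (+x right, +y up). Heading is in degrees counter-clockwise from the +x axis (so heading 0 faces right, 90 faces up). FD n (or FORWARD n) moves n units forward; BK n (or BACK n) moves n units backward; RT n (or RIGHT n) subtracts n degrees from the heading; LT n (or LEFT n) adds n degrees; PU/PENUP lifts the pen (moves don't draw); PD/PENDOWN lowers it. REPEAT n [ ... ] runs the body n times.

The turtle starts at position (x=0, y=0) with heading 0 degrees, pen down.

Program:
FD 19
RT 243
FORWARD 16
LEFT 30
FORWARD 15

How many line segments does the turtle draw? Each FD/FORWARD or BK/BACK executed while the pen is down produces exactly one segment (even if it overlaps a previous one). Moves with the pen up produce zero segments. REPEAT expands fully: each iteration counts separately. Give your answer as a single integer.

Answer: 3

Derivation:
Executing turtle program step by step:
Start: pos=(0,0), heading=0, pen down
FD 19: (0,0) -> (19,0) [heading=0, draw]
RT 243: heading 0 -> 117
FD 16: (19,0) -> (11.736,14.256) [heading=117, draw]
LT 30: heading 117 -> 147
FD 15: (11.736,14.256) -> (-0.844,22.426) [heading=147, draw]
Final: pos=(-0.844,22.426), heading=147, 3 segment(s) drawn
Segments drawn: 3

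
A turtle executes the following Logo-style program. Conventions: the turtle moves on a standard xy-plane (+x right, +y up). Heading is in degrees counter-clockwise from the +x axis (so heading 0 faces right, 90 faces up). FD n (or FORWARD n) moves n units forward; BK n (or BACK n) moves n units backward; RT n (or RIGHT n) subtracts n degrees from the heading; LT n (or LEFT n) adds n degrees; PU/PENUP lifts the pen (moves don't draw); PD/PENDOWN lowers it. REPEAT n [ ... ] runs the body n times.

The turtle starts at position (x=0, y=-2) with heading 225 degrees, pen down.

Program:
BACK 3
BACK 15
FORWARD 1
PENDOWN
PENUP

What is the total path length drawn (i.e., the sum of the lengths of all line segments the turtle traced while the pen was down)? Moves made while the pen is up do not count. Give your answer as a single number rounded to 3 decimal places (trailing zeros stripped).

Answer: 19

Derivation:
Executing turtle program step by step:
Start: pos=(0,-2), heading=225, pen down
BK 3: (0,-2) -> (2.121,0.121) [heading=225, draw]
BK 15: (2.121,0.121) -> (12.728,10.728) [heading=225, draw]
FD 1: (12.728,10.728) -> (12.021,10.021) [heading=225, draw]
PD: pen down
PU: pen up
Final: pos=(12.021,10.021), heading=225, 3 segment(s) drawn

Segment lengths:
  seg 1: (0,-2) -> (2.121,0.121), length = 3
  seg 2: (2.121,0.121) -> (12.728,10.728), length = 15
  seg 3: (12.728,10.728) -> (12.021,10.021), length = 1
Total = 19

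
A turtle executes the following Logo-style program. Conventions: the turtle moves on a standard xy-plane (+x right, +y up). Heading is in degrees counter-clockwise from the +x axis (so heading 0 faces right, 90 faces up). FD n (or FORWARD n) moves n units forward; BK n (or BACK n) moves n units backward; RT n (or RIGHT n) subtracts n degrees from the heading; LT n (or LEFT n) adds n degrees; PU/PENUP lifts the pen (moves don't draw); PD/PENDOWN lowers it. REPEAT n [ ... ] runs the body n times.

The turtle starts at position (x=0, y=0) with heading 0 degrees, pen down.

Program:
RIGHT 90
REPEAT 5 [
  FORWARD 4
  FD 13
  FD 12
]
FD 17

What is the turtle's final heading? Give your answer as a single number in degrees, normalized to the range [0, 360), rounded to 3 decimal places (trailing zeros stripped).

Answer: 270

Derivation:
Executing turtle program step by step:
Start: pos=(0,0), heading=0, pen down
RT 90: heading 0 -> 270
REPEAT 5 [
  -- iteration 1/5 --
  FD 4: (0,0) -> (0,-4) [heading=270, draw]
  FD 13: (0,-4) -> (0,-17) [heading=270, draw]
  FD 12: (0,-17) -> (0,-29) [heading=270, draw]
  -- iteration 2/5 --
  FD 4: (0,-29) -> (0,-33) [heading=270, draw]
  FD 13: (0,-33) -> (0,-46) [heading=270, draw]
  FD 12: (0,-46) -> (0,-58) [heading=270, draw]
  -- iteration 3/5 --
  FD 4: (0,-58) -> (0,-62) [heading=270, draw]
  FD 13: (0,-62) -> (0,-75) [heading=270, draw]
  FD 12: (0,-75) -> (0,-87) [heading=270, draw]
  -- iteration 4/5 --
  FD 4: (0,-87) -> (0,-91) [heading=270, draw]
  FD 13: (0,-91) -> (0,-104) [heading=270, draw]
  FD 12: (0,-104) -> (0,-116) [heading=270, draw]
  -- iteration 5/5 --
  FD 4: (0,-116) -> (0,-120) [heading=270, draw]
  FD 13: (0,-120) -> (0,-133) [heading=270, draw]
  FD 12: (0,-133) -> (0,-145) [heading=270, draw]
]
FD 17: (0,-145) -> (0,-162) [heading=270, draw]
Final: pos=(0,-162), heading=270, 16 segment(s) drawn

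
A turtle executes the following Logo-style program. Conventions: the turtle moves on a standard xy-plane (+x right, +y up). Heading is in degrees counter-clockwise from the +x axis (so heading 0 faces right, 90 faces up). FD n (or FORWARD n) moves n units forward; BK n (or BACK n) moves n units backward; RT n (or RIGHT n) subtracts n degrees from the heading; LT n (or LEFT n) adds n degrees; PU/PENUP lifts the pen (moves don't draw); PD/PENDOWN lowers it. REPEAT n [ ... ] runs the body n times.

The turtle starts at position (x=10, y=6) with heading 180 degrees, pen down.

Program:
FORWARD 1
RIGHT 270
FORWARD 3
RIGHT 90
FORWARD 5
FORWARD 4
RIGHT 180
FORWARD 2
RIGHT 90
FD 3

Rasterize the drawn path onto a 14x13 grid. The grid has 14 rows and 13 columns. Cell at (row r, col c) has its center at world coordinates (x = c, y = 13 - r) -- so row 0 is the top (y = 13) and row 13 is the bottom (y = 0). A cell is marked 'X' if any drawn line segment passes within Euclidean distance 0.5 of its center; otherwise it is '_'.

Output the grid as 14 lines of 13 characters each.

Answer: _____________
_____________
_____________
_____________
_____________
_____________
_____________
_________XX__
_________X___
_________X___
XXXXXXXXXX___
__X__________
__X__________
__X__________

Derivation:
Segment 0: (10,6) -> (9,6)
Segment 1: (9,6) -> (9,3)
Segment 2: (9,3) -> (4,3)
Segment 3: (4,3) -> (0,3)
Segment 4: (0,3) -> (2,3)
Segment 5: (2,3) -> (2,-0)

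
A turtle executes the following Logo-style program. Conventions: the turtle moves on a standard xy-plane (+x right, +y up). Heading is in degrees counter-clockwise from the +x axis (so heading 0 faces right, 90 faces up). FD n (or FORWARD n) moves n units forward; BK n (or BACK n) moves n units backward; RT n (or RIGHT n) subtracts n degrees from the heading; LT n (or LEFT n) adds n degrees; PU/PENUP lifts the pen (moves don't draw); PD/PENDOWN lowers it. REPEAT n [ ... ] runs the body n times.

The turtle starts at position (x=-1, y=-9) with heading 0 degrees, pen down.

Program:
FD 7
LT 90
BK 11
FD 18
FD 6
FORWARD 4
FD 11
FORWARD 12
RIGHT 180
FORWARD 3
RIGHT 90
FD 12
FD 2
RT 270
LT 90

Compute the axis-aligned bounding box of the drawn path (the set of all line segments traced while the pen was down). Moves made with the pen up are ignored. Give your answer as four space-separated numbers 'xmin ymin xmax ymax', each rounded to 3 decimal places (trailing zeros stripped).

Executing turtle program step by step:
Start: pos=(-1,-9), heading=0, pen down
FD 7: (-1,-9) -> (6,-9) [heading=0, draw]
LT 90: heading 0 -> 90
BK 11: (6,-9) -> (6,-20) [heading=90, draw]
FD 18: (6,-20) -> (6,-2) [heading=90, draw]
FD 6: (6,-2) -> (6,4) [heading=90, draw]
FD 4: (6,4) -> (6,8) [heading=90, draw]
FD 11: (6,8) -> (6,19) [heading=90, draw]
FD 12: (6,19) -> (6,31) [heading=90, draw]
RT 180: heading 90 -> 270
FD 3: (6,31) -> (6,28) [heading=270, draw]
RT 90: heading 270 -> 180
FD 12: (6,28) -> (-6,28) [heading=180, draw]
FD 2: (-6,28) -> (-8,28) [heading=180, draw]
RT 270: heading 180 -> 270
LT 90: heading 270 -> 0
Final: pos=(-8,28), heading=0, 10 segment(s) drawn

Segment endpoints: x in {-8, -6, -1, 6, 6, 6, 6}, y in {-20, -9, -2, 4, 8, 19, 28, 31}
xmin=-8, ymin=-20, xmax=6, ymax=31

Answer: -8 -20 6 31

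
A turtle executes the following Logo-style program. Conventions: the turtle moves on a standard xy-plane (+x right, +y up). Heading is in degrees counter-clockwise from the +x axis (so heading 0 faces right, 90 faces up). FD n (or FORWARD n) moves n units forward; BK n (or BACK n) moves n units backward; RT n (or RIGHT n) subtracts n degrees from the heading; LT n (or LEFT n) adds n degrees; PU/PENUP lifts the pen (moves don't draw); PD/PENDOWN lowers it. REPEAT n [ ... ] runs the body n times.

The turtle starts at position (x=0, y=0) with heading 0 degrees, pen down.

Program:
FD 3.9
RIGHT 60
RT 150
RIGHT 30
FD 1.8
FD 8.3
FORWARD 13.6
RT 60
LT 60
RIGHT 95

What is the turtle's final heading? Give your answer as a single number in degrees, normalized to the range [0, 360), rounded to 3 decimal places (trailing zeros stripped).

Answer: 25

Derivation:
Executing turtle program step by step:
Start: pos=(0,0), heading=0, pen down
FD 3.9: (0,0) -> (3.9,0) [heading=0, draw]
RT 60: heading 0 -> 300
RT 150: heading 300 -> 150
RT 30: heading 150 -> 120
FD 1.8: (3.9,0) -> (3,1.559) [heading=120, draw]
FD 8.3: (3,1.559) -> (-1.15,8.747) [heading=120, draw]
FD 13.6: (-1.15,8.747) -> (-7.95,20.525) [heading=120, draw]
RT 60: heading 120 -> 60
LT 60: heading 60 -> 120
RT 95: heading 120 -> 25
Final: pos=(-7.95,20.525), heading=25, 4 segment(s) drawn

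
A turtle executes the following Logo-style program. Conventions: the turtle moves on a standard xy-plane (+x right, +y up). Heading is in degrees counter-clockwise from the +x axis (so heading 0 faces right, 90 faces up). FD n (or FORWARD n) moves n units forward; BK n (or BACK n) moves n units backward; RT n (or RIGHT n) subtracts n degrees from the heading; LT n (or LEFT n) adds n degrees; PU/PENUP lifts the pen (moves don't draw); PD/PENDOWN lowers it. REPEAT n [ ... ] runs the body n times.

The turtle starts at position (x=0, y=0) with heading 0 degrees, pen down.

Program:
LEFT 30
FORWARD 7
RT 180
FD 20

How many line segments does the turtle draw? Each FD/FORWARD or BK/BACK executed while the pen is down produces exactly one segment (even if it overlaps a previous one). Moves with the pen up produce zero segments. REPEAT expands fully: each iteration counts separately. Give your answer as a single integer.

Answer: 2

Derivation:
Executing turtle program step by step:
Start: pos=(0,0), heading=0, pen down
LT 30: heading 0 -> 30
FD 7: (0,0) -> (6.062,3.5) [heading=30, draw]
RT 180: heading 30 -> 210
FD 20: (6.062,3.5) -> (-11.258,-6.5) [heading=210, draw]
Final: pos=(-11.258,-6.5), heading=210, 2 segment(s) drawn
Segments drawn: 2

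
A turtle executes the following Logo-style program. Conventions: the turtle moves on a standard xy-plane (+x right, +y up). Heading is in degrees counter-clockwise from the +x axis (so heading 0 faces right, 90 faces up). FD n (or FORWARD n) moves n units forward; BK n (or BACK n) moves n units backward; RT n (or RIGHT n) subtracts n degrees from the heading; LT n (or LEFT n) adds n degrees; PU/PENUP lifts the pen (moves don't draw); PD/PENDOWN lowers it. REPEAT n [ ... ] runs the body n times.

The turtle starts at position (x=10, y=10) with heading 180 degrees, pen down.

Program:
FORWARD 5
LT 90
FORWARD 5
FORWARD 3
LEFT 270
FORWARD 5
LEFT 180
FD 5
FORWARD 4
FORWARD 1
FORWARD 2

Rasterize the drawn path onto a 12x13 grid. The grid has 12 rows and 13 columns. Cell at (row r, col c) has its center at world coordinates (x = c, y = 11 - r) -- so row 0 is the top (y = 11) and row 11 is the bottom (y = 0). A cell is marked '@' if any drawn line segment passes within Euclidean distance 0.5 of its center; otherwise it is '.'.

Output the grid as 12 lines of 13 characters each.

Segment 0: (10,10) -> (5,10)
Segment 1: (5,10) -> (5,5)
Segment 2: (5,5) -> (5,2)
Segment 3: (5,2) -> (-0,2)
Segment 4: (-0,2) -> (5,2)
Segment 5: (5,2) -> (9,2)
Segment 6: (9,2) -> (10,2)
Segment 7: (10,2) -> (12,2)

Answer: .............
.....@@@@@@..
.....@.......
.....@.......
.....@.......
.....@.......
.....@.......
.....@.......
.....@.......
@@@@@@@@@@@@@
.............
.............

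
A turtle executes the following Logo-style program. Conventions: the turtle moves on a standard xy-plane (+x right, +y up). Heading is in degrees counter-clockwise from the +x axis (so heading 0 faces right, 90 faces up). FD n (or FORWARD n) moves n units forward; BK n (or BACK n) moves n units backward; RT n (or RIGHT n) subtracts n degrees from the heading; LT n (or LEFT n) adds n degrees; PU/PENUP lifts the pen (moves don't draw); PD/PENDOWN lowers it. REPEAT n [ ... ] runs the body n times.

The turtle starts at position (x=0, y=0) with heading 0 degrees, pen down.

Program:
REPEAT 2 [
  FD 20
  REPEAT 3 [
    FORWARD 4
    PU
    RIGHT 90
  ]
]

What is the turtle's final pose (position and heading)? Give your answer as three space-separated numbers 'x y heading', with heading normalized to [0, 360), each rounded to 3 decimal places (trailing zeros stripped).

Executing turtle program step by step:
Start: pos=(0,0), heading=0, pen down
REPEAT 2 [
  -- iteration 1/2 --
  FD 20: (0,0) -> (20,0) [heading=0, draw]
  REPEAT 3 [
    -- iteration 1/3 --
    FD 4: (20,0) -> (24,0) [heading=0, draw]
    PU: pen up
    RT 90: heading 0 -> 270
    -- iteration 2/3 --
    FD 4: (24,0) -> (24,-4) [heading=270, move]
    PU: pen up
    RT 90: heading 270 -> 180
    -- iteration 3/3 --
    FD 4: (24,-4) -> (20,-4) [heading=180, move]
    PU: pen up
    RT 90: heading 180 -> 90
  ]
  -- iteration 2/2 --
  FD 20: (20,-4) -> (20,16) [heading=90, move]
  REPEAT 3 [
    -- iteration 1/3 --
    FD 4: (20,16) -> (20,20) [heading=90, move]
    PU: pen up
    RT 90: heading 90 -> 0
    -- iteration 2/3 --
    FD 4: (20,20) -> (24,20) [heading=0, move]
    PU: pen up
    RT 90: heading 0 -> 270
    -- iteration 3/3 --
    FD 4: (24,20) -> (24,16) [heading=270, move]
    PU: pen up
    RT 90: heading 270 -> 180
  ]
]
Final: pos=(24,16), heading=180, 2 segment(s) drawn

Answer: 24 16 180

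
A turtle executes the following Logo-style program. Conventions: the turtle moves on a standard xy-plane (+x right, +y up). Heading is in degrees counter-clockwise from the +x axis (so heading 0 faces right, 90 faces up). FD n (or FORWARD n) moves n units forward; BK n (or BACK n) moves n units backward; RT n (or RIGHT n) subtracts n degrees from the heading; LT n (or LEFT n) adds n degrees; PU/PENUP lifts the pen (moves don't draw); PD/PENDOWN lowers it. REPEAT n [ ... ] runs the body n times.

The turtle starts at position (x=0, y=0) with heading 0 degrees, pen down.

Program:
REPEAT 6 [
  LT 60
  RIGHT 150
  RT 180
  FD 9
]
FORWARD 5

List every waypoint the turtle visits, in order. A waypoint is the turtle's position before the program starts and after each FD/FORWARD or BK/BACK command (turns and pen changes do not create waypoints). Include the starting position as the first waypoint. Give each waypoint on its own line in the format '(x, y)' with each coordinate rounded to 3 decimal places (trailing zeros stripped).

Executing turtle program step by step:
Start: pos=(0,0), heading=0, pen down
REPEAT 6 [
  -- iteration 1/6 --
  LT 60: heading 0 -> 60
  RT 150: heading 60 -> 270
  RT 180: heading 270 -> 90
  FD 9: (0,0) -> (0,9) [heading=90, draw]
  -- iteration 2/6 --
  LT 60: heading 90 -> 150
  RT 150: heading 150 -> 0
  RT 180: heading 0 -> 180
  FD 9: (0,9) -> (-9,9) [heading=180, draw]
  -- iteration 3/6 --
  LT 60: heading 180 -> 240
  RT 150: heading 240 -> 90
  RT 180: heading 90 -> 270
  FD 9: (-9,9) -> (-9,0) [heading=270, draw]
  -- iteration 4/6 --
  LT 60: heading 270 -> 330
  RT 150: heading 330 -> 180
  RT 180: heading 180 -> 0
  FD 9: (-9,0) -> (0,0) [heading=0, draw]
  -- iteration 5/6 --
  LT 60: heading 0 -> 60
  RT 150: heading 60 -> 270
  RT 180: heading 270 -> 90
  FD 9: (0,0) -> (0,9) [heading=90, draw]
  -- iteration 6/6 --
  LT 60: heading 90 -> 150
  RT 150: heading 150 -> 0
  RT 180: heading 0 -> 180
  FD 9: (0,9) -> (-9,9) [heading=180, draw]
]
FD 5: (-9,9) -> (-14,9) [heading=180, draw]
Final: pos=(-14,9), heading=180, 7 segment(s) drawn
Waypoints (8 total):
(0, 0)
(0, 9)
(-9, 9)
(-9, 0)
(0, 0)
(0, 9)
(-9, 9)
(-14, 9)

Answer: (0, 0)
(0, 9)
(-9, 9)
(-9, 0)
(0, 0)
(0, 9)
(-9, 9)
(-14, 9)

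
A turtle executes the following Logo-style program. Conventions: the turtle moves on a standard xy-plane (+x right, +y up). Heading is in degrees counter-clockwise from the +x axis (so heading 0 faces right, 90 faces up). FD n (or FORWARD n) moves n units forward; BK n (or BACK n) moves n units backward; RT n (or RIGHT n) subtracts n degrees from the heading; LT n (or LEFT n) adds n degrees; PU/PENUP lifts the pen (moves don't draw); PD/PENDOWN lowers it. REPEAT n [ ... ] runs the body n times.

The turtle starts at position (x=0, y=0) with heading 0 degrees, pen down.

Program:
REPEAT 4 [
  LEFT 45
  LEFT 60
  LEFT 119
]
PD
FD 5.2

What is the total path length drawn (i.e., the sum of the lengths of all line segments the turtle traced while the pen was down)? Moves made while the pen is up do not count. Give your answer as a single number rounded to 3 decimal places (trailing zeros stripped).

Executing turtle program step by step:
Start: pos=(0,0), heading=0, pen down
REPEAT 4 [
  -- iteration 1/4 --
  LT 45: heading 0 -> 45
  LT 60: heading 45 -> 105
  LT 119: heading 105 -> 224
  -- iteration 2/4 --
  LT 45: heading 224 -> 269
  LT 60: heading 269 -> 329
  LT 119: heading 329 -> 88
  -- iteration 3/4 --
  LT 45: heading 88 -> 133
  LT 60: heading 133 -> 193
  LT 119: heading 193 -> 312
  -- iteration 4/4 --
  LT 45: heading 312 -> 357
  LT 60: heading 357 -> 57
  LT 119: heading 57 -> 176
]
PD: pen down
FD 5.2: (0,0) -> (-5.187,0.363) [heading=176, draw]
Final: pos=(-5.187,0.363), heading=176, 1 segment(s) drawn

Segment lengths:
  seg 1: (0,0) -> (-5.187,0.363), length = 5.2
Total = 5.2

Answer: 5.2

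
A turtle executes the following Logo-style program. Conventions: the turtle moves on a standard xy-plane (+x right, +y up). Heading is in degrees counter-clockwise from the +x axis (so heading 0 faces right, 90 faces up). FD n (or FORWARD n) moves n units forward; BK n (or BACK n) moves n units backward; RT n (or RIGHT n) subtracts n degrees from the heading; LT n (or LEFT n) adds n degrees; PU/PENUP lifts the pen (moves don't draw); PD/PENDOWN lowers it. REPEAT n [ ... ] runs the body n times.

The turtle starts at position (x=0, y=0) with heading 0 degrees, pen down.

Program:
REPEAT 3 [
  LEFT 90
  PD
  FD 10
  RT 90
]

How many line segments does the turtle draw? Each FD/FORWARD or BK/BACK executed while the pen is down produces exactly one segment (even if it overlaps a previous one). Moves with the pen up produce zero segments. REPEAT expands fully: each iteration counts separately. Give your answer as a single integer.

Answer: 3

Derivation:
Executing turtle program step by step:
Start: pos=(0,0), heading=0, pen down
REPEAT 3 [
  -- iteration 1/3 --
  LT 90: heading 0 -> 90
  PD: pen down
  FD 10: (0,0) -> (0,10) [heading=90, draw]
  RT 90: heading 90 -> 0
  -- iteration 2/3 --
  LT 90: heading 0 -> 90
  PD: pen down
  FD 10: (0,10) -> (0,20) [heading=90, draw]
  RT 90: heading 90 -> 0
  -- iteration 3/3 --
  LT 90: heading 0 -> 90
  PD: pen down
  FD 10: (0,20) -> (0,30) [heading=90, draw]
  RT 90: heading 90 -> 0
]
Final: pos=(0,30), heading=0, 3 segment(s) drawn
Segments drawn: 3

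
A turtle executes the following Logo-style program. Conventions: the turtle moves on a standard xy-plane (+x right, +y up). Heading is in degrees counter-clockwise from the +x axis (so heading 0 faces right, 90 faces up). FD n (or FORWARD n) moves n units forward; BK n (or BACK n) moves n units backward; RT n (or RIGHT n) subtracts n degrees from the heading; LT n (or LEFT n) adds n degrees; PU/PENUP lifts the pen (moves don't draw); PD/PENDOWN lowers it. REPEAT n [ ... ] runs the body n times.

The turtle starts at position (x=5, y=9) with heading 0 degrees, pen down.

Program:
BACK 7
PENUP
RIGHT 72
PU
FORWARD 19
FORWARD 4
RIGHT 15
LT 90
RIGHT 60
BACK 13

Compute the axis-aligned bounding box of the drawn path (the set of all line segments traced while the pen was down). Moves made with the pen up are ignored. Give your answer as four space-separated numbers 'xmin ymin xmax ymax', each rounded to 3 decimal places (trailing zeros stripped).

Answer: -2 9 5 9

Derivation:
Executing turtle program step by step:
Start: pos=(5,9), heading=0, pen down
BK 7: (5,9) -> (-2,9) [heading=0, draw]
PU: pen up
RT 72: heading 0 -> 288
PU: pen up
FD 19: (-2,9) -> (3.871,-9.07) [heading=288, move]
FD 4: (3.871,-9.07) -> (5.107,-12.874) [heading=288, move]
RT 15: heading 288 -> 273
LT 90: heading 273 -> 3
RT 60: heading 3 -> 303
BK 13: (5.107,-12.874) -> (-1.973,-1.972) [heading=303, move]
Final: pos=(-1.973,-1.972), heading=303, 1 segment(s) drawn

Segment endpoints: x in {-2, 5}, y in {9}
xmin=-2, ymin=9, xmax=5, ymax=9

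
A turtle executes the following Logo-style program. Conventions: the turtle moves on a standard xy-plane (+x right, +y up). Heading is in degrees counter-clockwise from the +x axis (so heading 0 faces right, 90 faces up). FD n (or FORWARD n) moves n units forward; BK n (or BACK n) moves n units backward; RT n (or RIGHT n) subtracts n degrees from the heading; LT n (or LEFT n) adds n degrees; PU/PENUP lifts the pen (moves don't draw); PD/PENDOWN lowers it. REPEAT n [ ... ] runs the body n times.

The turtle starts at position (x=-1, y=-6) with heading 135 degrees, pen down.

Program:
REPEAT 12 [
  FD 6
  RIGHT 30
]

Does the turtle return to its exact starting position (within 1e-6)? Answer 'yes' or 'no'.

Answer: yes

Derivation:
Executing turtle program step by step:
Start: pos=(-1,-6), heading=135, pen down
REPEAT 12 [
  -- iteration 1/12 --
  FD 6: (-1,-6) -> (-5.243,-1.757) [heading=135, draw]
  RT 30: heading 135 -> 105
  -- iteration 2/12 --
  FD 6: (-5.243,-1.757) -> (-6.796,4.038) [heading=105, draw]
  RT 30: heading 105 -> 75
  -- iteration 3/12 --
  FD 6: (-6.796,4.038) -> (-5.243,9.834) [heading=75, draw]
  RT 30: heading 75 -> 45
  -- iteration 4/12 --
  FD 6: (-5.243,9.834) -> (-1,14.076) [heading=45, draw]
  RT 30: heading 45 -> 15
  -- iteration 5/12 --
  FD 6: (-1,14.076) -> (4.796,15.629) [heading=15, draw]
  RT 30: heading 15 -> 345
  -- iteration 6/12 --
  FD 6: (4.796,15.629) -> (10.591,14.076) [heading=345, draw]
  RT 30: heading 345 -> 315
  -- iteration 7/12 --
  FD 6: (10.591,14.076) -> (14.834,9.834) [heading=315, draw]
  RT 30: heading 315 -> 285
  -- iteration 8/12 --
  FD 6: (14.834,9.834) -> (16.387,4.038) [heading=285, draw]
  RT 30: heading 285 -> 255
  -- iteration 9/12 --
  FD 6: (16.387,4.038) -> (14.834,-1.757) [heading=255, draw]
  RT 30: heading 255 -> 225
  -- iteration 10/12 --
  FD 6: (14.834,-1.757) -> (10.591,-6) [heading=225, draw]
  RT 30: heading 225 -> 195
  -- iteration 11/12 --
  FD 6: (10.591,-6) -> (4.796,-7.553) [heading=195, draw]
  RT 30: heading 195 -> 165
  -- iteration 12/12 --
  FD 6: (4.796,-7.553) -> (-1,-6) [heading=165, draw]
  RT 30: heading 165 -> 135
]
Final: pos=(-1,-6), heading=135, 12 segment(s) drawn

Start position: (-1, -6)
Final position: (-1, -6)
Distance = 0; < 1e-6 -> CLOSED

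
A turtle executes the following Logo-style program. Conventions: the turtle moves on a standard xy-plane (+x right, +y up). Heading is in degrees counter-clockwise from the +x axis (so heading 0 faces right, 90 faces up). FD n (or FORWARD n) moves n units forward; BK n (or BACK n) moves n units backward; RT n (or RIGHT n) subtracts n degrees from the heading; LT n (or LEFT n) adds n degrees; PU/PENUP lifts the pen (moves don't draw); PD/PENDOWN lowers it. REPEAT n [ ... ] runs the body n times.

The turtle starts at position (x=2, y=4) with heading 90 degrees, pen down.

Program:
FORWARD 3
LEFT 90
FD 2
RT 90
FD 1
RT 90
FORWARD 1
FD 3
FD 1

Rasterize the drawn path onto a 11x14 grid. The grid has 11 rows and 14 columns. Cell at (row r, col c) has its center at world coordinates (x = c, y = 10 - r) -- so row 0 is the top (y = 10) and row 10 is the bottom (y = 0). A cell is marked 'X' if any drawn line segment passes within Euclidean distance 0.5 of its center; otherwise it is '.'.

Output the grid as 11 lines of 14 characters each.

Segment 0: (2,4) -> (2,7)
Segment 1: (2,7) -> (0,7)
Segment 2: (0,7) -> (0,8)
Segment 3: (0,8) -> (1,8)
Segment 4: (1,8) -> (4,8)
Segment 5: (4,8) -> (5,8)

Answer: ..............
..............
XXXXXX........
XXX...........
..X...........
..X...........
..X...........
..............
..............
..............
..............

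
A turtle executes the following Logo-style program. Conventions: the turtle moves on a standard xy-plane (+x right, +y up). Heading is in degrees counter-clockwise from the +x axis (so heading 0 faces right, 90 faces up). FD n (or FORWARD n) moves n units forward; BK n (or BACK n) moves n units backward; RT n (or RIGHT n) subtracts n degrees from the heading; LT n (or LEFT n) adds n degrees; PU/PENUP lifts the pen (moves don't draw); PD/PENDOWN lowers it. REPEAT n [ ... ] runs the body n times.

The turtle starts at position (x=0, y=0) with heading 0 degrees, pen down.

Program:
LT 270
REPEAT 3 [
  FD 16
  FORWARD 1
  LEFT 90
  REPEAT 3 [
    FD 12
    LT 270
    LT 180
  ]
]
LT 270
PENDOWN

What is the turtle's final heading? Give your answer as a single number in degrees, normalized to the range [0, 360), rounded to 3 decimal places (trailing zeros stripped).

Answer: 180

Derivation:
Executing turtle program step by step:
Start: pos=(0,0), heading=0, pen down
LT 270: heading 0 -> 270
REPEAT 3 [
  -- iteration 1/3 --
  FD 16: (0,0) -> (0,-16) [heading=270, draw]
  FD 1: (0,-16) -> (0,-17) [heading=270, draw]
  LT 90: heading 270 -> 0
  REPEAT 3 [
    -- iteration 1/3 --
    FD 12: (0,-17) -> (12,-17) [heading=0, draw]
    LT 270: heading 0 -> 270
    LT 180: heading 270 -> 90
    -- iteration 2/3 --
    FD 12: (12,-17) -> (12,-5) [heading=90, draw]
    LT 270: heading 90 -> 0
    LT 180: heading 0 -> 180
    -- iteration 3/3 --
    FD 12: (12,-5) -> (0,-5) [heading=180, draw]
    LT 270: heading 180 -> 90
    LT 180: heading 90 -> 270
  ]
  -- iteration 2/3 --
  FD 16: (0,-5) -> (0,-21) [heading=270, draw]
  FD 1: (0,-21) -> (0,-22) [heading=270, draw]
  LT 90: heading 270 -> 0
  REPEAT 3 [
    -- iteration 1/3 --
    FD 12: (0,-22) -> (12,-22) [heading=0, draw]
    LT 270: heading 0 -> 270
    LT 180: heading 270 -> 90
    -- iteration 2/3 --
    FD 12: (12,-22) -> (12,-10) [heading=90, draw]
    LT 270: heading 90 -> 0
    LT 180: heading 0 -> 180
    -- iteration 3/3 --
    FD 12: (12,-10) -> (0,-10) [heading=180, draw]
    LT 270: heading 180 -> 90
    LT 180: heading 90 -> 270
  ]
  -- iteration 3/3 --
  FD 16: (0,-10) -> (0,-26) [heading=270, draw]
  FD 1: (0,-26) -> (0,-27) [heading=270, draw]
  LT 90: heading 270 -> 0
  REPEAT 3 [
    -- iteration 1/3 --
    FD 12: (0,-27) -> (12,-27) [heading=0, draw]
    LT 270: heading 0 -> 270
    LT 180: heading 270 -> 90
    -- iteration 2/3 --
    FD 12: (12,-27) -> (12,-15) [heading=90, draw]
    LT 270: heading 90 -> 0
    LT 180: heading 0 -> 180
    -- iteration 3/3 --
    FD 12: (12,-15) -> (0,-15) [heading=180, draw]
    LT 270: heading 180 -> 90
    LT 180: heading 90 -> 270
  ]
]
LT 270: heading 270 -> 180
PD: pen down
Final: pos=(0,-15), heading=180, 15 segment(s) drawn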